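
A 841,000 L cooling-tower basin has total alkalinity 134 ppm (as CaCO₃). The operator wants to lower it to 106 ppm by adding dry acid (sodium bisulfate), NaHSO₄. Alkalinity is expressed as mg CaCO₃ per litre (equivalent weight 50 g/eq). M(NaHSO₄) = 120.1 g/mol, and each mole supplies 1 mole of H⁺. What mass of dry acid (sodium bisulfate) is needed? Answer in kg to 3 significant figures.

56.6 kg

Alkalinity to neutralize: (134 − 106) = 28 mg/L as CaCO₃ × 841,000 L = 23,550 g as CaCO₃.
Equivalents of H⁺ required: 23,550 ÷ 50 g/eq = 471 eq = 471 mol NaHSO₄.
Mass of NaHSO₄: 471 × 120.1 = 56,560 g.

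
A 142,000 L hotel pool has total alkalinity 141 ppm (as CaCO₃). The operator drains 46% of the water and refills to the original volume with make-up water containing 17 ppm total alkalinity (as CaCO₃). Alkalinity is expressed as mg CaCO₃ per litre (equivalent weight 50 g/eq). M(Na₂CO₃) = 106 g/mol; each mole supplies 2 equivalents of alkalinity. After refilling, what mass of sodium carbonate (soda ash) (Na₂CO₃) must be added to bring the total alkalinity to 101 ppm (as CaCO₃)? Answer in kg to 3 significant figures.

After draining 46% and refilling: 141 × 0.54 + 17 × 0.46 = 83.96 ppm.
Deficit to target: 101 − 83.96 = 17.04 mg/L.
As CaCO₃: 17.04 mg/L × 142,000 L = 2420 g; ÷ 50 g/eq ÷ 2 = 24.2 mol Na₂CO₃.
Mass: 24.2 × 106 = 2565 g.

2.56 kg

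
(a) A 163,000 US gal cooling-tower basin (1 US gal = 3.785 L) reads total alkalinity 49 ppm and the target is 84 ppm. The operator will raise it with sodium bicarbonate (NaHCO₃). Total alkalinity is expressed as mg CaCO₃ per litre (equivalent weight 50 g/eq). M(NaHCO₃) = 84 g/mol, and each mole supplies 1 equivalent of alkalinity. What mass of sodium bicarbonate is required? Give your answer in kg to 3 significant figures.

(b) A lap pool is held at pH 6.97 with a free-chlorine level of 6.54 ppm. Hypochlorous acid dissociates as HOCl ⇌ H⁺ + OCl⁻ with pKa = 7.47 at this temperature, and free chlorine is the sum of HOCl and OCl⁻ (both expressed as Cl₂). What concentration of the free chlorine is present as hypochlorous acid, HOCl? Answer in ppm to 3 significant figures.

(a) 36.3 kg; (b) 4.97 ppm

(a) Volume: 163,000 US gal × 3.785 L/gal = 616,955 L.
(a) Alkalinity to add: (84 − 49) = 35 mg/L as CaCO₃ × 616,955 L = 21,590 g as CaCO₃.
(a) Equivalents: 21,590 g ÷ 50 g/eq = 431.9 eq.
(a) NaHCO₃ supplies 1 eq per mole → 431.9 mol.
(a) Mass: 431.9 mol × 84 g/mol = 36,280 g.

(b) [OCl⁻]/[HOCl] = 10^(pH − pKa) = 10^(6.97 − 7.47) = 10^-0.50 = 0.3162.
(b) Fraction as HOCl = 1 / (1 + 0.3162) = 0.7597.
(b) HOCl = 0.7597 × 6.54 ppm = 4.969 ppm.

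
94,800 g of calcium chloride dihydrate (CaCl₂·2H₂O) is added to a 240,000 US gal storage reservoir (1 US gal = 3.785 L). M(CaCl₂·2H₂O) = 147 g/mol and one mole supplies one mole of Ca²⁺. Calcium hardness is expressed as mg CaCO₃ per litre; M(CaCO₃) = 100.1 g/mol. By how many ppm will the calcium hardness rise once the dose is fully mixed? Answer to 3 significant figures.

71.1 ppm

Volume: 240,000 US gal × 3.785 L/gal = 908,400 L.
Moles of Ca²⁺: 94,800 g ÷ 147 g/mol = 644.9 mol.
As CaCO₃: 644.9 mol × 100.1 g/mol = 64,550 g.
Rise: 64,550 g / 908,400 L × 1000 = 71.06 mg/L.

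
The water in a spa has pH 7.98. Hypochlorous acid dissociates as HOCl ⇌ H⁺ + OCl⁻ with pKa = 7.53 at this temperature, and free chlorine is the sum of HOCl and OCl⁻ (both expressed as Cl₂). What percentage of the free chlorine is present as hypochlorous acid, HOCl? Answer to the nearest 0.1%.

26.2%

[OCl⁻]/[HOCl] = 10^(pH − pKa) = 10^(7.98 − 7.53) = 10^0.45 = 2.818.
Fraction as HOCl = 1 / (1 + 2.818) = 0.2619.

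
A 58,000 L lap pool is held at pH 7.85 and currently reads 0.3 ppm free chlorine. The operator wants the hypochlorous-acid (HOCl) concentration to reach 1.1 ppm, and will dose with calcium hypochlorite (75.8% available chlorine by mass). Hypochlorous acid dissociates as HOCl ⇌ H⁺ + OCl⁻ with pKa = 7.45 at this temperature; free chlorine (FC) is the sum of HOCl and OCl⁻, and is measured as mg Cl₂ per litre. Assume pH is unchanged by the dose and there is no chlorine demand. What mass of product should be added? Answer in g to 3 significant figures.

273 g

[OCl⁻]/[HOCl] = 10^(pH − pKa) = 10^(7.85 − 7.45) = 2.512; fraction as HOCl = 1/(1 + 2.512) = 0.2847.
Free chlorine required for 1.1 ppm HOCl: 1.1 / 0.2847 = 3.863 ppm.
FC to add: 3.863 − 0.3 = 3.563 mg/L as Cl₂.
Cl₂ equivalent: 3.563 mg/L × 58,000 L = 206.7 g.
Product at 75.8% available Cl: 206.7 / 0.758 = 272.6 g.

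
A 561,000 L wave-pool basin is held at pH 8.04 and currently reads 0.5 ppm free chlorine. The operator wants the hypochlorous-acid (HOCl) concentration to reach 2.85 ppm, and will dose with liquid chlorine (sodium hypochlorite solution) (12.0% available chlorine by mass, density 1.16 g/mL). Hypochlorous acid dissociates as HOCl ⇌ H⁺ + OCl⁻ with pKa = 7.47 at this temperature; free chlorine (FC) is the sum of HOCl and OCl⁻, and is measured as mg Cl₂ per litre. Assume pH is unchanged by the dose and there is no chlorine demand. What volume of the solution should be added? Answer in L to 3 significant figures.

[OCl⁻]/[HOCl] = 10^(pH − pKa) = 10^(8.04 − 7.47) = 3.715; fraction as HOCl = 1/(1 + 3.715) = 0.2121.
Free chlorine required for 2.85 ppm HOCl: 2.85 / 0.2121 = 13.44 ppm.
FC to add: 13.44 − 0.5 = 12.94 mg/L as Cl₂.
Cl₂ equivalent: 12.94 mg/L × 561,000 L = 7259 g.
Product at 12.0% available Cl: 7259 / 0.12 = 60,490 g.
Volume: 60,490 g ÷ 1.16 g/mL = 52,150 mL.

52.1 L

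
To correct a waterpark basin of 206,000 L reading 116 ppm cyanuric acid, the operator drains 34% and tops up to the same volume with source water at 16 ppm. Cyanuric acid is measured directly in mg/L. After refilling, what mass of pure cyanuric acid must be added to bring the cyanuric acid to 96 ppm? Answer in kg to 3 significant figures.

2.88 kg

After draining 34% and refilling: 116 × 0.66 + 16 × 0.34 = 82 ppm.
Deficit to target: 96 − 82 = 14 mg/L.
Mass: 14 mg/L × 206,000 L = 2884 g cyanuric acid.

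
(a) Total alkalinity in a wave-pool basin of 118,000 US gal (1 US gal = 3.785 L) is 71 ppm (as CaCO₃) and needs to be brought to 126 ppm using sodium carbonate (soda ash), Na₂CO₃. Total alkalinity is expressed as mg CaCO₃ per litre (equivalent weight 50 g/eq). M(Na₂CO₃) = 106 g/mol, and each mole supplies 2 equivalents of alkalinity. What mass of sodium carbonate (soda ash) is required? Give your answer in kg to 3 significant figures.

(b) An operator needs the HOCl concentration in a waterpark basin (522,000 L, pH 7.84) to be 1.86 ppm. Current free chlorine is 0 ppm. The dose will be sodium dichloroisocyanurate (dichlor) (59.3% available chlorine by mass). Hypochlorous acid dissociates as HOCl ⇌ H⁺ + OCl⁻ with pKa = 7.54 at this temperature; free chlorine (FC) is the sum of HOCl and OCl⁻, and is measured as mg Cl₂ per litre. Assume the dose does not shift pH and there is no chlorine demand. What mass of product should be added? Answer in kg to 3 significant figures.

(a) Volume: 118,000 US gal × 3.785 L/gal = 446,630 L.
(a) Alkalinity to add: (126 − 71) = 55 mg/L as CaCO₃ × 446,630 L = 24,560 g as CaCO₃.
(a) Equivalents: 24,560 g ÷ 50 g/eq = 491.3 eq.
(a) Each mole of Na₂CO₃ supplies 2 eq, so 491.3 / 2 = 245.6 mol.
(a) Mass: 245.6 mol × 106 g/mol = 26,040 g.

(b) [OCl⁻]/[HOCl] = 10^(pH − pKa) = 10^(7.84 − 7.54) = 1.995; fraction as HOCl = 1/(1 + 1.995) = 0.3339.
(b) Free chlorine required for 1.86 ppm HOCl: 1.86 / 0.3339 = 5.571 ppm.
(b) FC to add: 5.571 − 0 = 5.571 mg/L as Cl₂.
(b) Cl₂ equivalent: 5.571 mg/L × 522,000 L = 2908 g.
(b) Product at 59.3% available Cl: 2908 / 0.593 = 4904 g.

(a) 26.0 kg; (b) 4.90 kg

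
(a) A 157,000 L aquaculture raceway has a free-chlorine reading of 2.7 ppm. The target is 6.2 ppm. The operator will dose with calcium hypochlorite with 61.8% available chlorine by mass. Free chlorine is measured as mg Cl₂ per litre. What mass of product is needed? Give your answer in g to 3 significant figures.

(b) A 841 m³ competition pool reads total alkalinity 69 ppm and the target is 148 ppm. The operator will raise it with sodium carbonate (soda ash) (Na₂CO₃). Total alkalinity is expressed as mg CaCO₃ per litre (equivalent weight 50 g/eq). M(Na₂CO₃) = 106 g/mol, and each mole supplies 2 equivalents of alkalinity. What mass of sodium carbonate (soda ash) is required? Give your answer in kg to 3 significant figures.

(a) Chlorine deficit: 6.2 − 2.7 = 3.5 ppm = 3.5 mg/L as Cl₂.
(a) Cl₂ equivalent needed: 3.5 mg/L × 157,000 L = 549,500 mg = 549.5 g.
(a) Product at 61.8% available chlorine: 549.5 / 0.618 = 889.2 g.

(b) Volume: 841 m³ = 841,000 L.
(b) Alkalinity to add: (148 − 69) = 79 mg/L as CaCO₃ × 841,000 L = 66,440 g as CaCO₃.
(b) Equivalents: 66,440 g ÷ 50 g/eq = 1329 eq.
(b) Each mole of Na₂CO₃ supplies 2 eq, so 1329 / 2 = 664.4 mol.
(b) Mass: 664.4 mol × 106 g/mol = 70,430 g.

(a) 889 g; (b) 70.4 kg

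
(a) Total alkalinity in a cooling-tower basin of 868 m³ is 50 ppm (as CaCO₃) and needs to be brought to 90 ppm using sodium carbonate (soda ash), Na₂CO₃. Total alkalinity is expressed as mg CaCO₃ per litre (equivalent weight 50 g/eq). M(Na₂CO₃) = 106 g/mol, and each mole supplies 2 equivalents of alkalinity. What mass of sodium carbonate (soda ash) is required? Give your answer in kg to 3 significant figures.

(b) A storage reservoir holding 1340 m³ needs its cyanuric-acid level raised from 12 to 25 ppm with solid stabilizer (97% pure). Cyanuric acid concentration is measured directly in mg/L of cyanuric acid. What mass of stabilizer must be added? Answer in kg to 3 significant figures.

(a) 36.8 kg; (b) 18.0 kg

(a) Volume: 868 m³ = 868,000 L.
(a) Alkalinity to add: (90 − 50) = 40 mg/L as CaCO₃ × 868,000 L = 34,720 g as CaCO₃.
(a) Equivalents: 34,720 g ÷ 50 g/eq = 694.4 eq.
(a) Each mole of Na₂CO₃ supplies 2 eq, so 694.4 / 2 = 347.2 mol.
(a) Mass: 347.2 mol × 106 g/mol = 36,800 g.

(b) Volume: 1340 m³ = 1,340,000 L.
(b) CYA to add: (25 − 12) = 13 mg/L × 1,340,000 L = 17,420 g cyanuric acid.
(b) At 97% purity: 17,420 / 0.97 = 17,960 g product.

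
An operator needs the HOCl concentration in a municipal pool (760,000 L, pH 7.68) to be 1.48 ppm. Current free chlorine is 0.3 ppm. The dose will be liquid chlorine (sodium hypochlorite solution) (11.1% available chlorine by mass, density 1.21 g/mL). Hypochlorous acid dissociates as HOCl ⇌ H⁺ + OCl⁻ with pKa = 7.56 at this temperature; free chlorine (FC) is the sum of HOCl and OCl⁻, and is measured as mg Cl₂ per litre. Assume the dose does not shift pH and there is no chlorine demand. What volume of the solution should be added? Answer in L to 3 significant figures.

17.7 L

[OCl⁻]/[HOCl] = 10^(pH − pKa) = 10^(7.68 − 7.56) = 1.318; fraction as HOCl = 1/(1 + 1.318) = 0.4314.
Free chlorine required for 1.48 ppm HOCl: 1.48 / 0.4314 = 3.431 ppm.
FC to add: 3.431 − 0.3 = 3.131 mg/L as Cl₂.
Cl₂ equivalent: 3.131 mg/L × 760,000 L = 2380 g.
Product at 11.1% available Cl: 2380 / 0.111 = 21,440 g.
Volume: 21,440 g ÷ 1.21 g/mL = 17,720 mL.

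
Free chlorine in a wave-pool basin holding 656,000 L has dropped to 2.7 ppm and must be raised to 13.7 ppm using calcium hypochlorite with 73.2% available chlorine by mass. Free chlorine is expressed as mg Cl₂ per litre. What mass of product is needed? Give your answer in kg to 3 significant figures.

9.86 kg

Chlorine deficit: 13.7 − 2.7 = 11 ppm = 11 mg/L as Cl₂.
Cl₂ equivalent needed: 11 mg/L × 656,000 L = 7,216,000 mg = 7216 g.
Product at 73.2% available chlorine: 7216 / 0.732 = 9858 g.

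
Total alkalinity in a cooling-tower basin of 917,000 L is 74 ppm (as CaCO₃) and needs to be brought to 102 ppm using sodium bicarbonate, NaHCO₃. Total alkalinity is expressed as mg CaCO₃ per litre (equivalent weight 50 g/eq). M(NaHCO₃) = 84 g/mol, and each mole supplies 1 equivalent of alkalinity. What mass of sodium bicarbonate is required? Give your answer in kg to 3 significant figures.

Alkalinity to add: (102 − 74) = 28 mg/L as CaCO₃ × 917,000 L = 25,680 g as CaCO₃.
Equivalents: 25,680 g ÷ 50 g/eq = 513.5 eq.
NaHCO₃ supplies 1 eq per mole → 513.5 mol.
Mass: 513.5 mol × 84 g/mol = 43,140 g.

43.1 kg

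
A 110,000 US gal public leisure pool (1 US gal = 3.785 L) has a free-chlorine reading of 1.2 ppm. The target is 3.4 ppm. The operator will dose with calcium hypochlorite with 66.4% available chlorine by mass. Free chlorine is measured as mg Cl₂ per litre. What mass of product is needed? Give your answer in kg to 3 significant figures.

Volume: 110,000 US gal × 3.785 L/gal = 416,350 L.
Chlorine deficit: 3.4 − 1.2 = 2.2 ppm = 2.2 mg/L as Cl₂.
Cl₂ equivalent needed: 2.2 mg/L × 416,350 L = 916,000 mg = 916 g.
Product at 66.4% available chlorine: 916 / 0.664 = 1379 g.

1.38 kg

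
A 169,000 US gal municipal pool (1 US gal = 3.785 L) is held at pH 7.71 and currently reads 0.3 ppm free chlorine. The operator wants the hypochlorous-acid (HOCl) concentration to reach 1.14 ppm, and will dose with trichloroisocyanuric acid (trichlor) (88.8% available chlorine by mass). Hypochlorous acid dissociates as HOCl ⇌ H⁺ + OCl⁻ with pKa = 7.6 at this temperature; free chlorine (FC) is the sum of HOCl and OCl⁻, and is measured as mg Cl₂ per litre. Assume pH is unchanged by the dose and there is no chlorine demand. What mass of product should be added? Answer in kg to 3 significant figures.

Volume: 169,000 US gal × 3.785 L/gal = 639,665 L.
[OCl⁻]/[HOCl] = 10^(pH − pKa) = 10^(7.71 − 7.6) = 1.288; fraction as HOCl = 1/(1 + 1.288) = 0.437.
Free chlorine required for 1.14 ppm HOCl: 1.14 / 0.437 = 2.609 ppm.
FC to add: 2.609 − 0.3 = 2.309 mg/L as Cl₂.
Cl₂ equivalent: 2.309 mg/L × 639,665 L = 1477 g.
Product at 88.8% available Cl: 1477 / 0.888 = 1663 g.

1.66 kg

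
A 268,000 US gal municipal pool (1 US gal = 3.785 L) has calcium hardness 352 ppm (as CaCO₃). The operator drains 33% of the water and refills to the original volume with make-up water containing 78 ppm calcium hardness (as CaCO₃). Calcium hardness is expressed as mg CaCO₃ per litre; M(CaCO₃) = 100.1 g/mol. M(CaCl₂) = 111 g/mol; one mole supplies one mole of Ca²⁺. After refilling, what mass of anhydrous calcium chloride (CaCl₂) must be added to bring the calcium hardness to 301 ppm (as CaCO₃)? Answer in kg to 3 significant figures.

Volume: 268,000 US gal × 3.785 L/gal = 1,014,380 L.
After draining 33% and refilling: 352 × 0.67 + 78 × 0.33 = 261.58 ppm.
Deficit to target: 301 − 261.58 = 39.42 mg/L.
As CaCO₃: 39.42 mg/L × 1,014,380 L = 39,990 g; ÷ 100.1 = 399.5 mol Ca²⁺.
Mass: 399.5 × 111 = 44,340 g.

44.3 kg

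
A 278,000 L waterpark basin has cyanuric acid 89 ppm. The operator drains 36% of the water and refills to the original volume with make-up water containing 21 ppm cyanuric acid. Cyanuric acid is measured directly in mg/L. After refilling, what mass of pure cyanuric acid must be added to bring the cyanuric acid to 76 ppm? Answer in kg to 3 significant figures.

3.19 kg

After draining 36% and refilling: 89 × 0.64 + 21 × 0.36 = 64.52 ppm.
Deficit to target: 76 − 64.52 = 11.48 mg/L.
Mass: 11.48 mg/L × 278,000 L = 3191 g cyanuric acid.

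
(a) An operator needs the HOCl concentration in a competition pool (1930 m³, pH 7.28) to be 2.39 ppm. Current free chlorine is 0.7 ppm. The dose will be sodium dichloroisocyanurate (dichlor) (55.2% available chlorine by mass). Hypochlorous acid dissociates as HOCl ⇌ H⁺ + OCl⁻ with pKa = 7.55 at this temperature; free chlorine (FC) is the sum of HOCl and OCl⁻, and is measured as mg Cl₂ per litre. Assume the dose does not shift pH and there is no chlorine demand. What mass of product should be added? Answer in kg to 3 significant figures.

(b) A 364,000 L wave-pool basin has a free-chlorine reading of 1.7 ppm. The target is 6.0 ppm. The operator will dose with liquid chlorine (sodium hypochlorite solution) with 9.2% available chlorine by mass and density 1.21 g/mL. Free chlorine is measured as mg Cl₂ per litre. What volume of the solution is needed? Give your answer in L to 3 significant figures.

(a) 10.4 kg; (b) 14.1 L

(a) Volume: 1930 m³ = 1,930,000 L.
(a) [OCl⁻]/[HOCl] = 10^(pH − pKa) = 10^(7.28 − 7.55) = 0.537; fraction as HOCl = 1/(1 + 0.537) = 0.6506.
(a) Free chlorine required for 2.39 ppm HOCl: 2.39 / 0.6506 = 3.674 ppm.
(a) FC to add: 3.674 − 0.7 = 2.974 mg/L as Cl₂.
(a) Cl₂ equivalent: 2.974 mg/L × 1,930,000 L = 5739 g.
(a) Product at 55.2% available Cl: 5739 / 0.552 = 10,400 g.

(b) Chlorine deficit: 6.0 − 1.7 = 4.3 ppm = 4.3 mg/L as Cl₂.
(b) Cl₂ equivalent needed: 4.3 mg/L × 364,000 L = 1,565,000 mg = 1565 g.
(b) Product at 9.2% available chlorine: 1565 / 0.092 = 17,010 g.
(b) Volume at density 1.21 g/mL: 17,010 g ÷ 1.21 g/mL = 14,060 mL.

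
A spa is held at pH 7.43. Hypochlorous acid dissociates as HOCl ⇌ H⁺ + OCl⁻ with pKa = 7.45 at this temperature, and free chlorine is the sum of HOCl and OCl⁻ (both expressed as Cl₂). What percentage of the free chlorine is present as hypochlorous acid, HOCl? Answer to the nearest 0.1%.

[OCl⁻]/[HOCl] = 10^(pH − pKa) = 10^(7.43 − 7.45) = 10^-0.02 = 0.955.
Fraction as HOCl = 1 / (1 + 0.955) = 0.5115.

51.2%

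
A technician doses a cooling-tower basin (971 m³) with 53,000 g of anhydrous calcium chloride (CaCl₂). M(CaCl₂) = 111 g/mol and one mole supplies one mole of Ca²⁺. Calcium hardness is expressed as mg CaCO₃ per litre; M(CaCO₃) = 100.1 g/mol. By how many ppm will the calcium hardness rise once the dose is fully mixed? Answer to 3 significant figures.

49.2 ppm

Volume: 971 m³ = 971,000 L.
Moles of Ca²⁺: 53,000 g ÷ 111 g/mol = 477.5 mol.
As CaCO₃: 477.5 mol × 100.1 g/mol = 47,800 g.
Rise: 47,800 g / 971,000 L × 1000 = 49.22 mg/L.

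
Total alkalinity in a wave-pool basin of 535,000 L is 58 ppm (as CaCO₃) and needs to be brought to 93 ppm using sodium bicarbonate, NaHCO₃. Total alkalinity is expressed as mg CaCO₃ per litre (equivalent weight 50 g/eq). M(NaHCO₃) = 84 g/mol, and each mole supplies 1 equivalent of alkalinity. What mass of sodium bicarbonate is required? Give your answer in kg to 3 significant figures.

Alkalinity to add: (93 − 58) = 35 mg/L as CaCO₃ × 535,000 L = 18,720 g as CaCO₃.
Equivalents: 18,720 g ÷ 50 g/eq = 374.5 eq.
NaHCO₃ supplies 1 eq per mole → 374.5 mol.
Mass: 374.5 mol × 84 g/mol = 31,460 g.

31.5 kg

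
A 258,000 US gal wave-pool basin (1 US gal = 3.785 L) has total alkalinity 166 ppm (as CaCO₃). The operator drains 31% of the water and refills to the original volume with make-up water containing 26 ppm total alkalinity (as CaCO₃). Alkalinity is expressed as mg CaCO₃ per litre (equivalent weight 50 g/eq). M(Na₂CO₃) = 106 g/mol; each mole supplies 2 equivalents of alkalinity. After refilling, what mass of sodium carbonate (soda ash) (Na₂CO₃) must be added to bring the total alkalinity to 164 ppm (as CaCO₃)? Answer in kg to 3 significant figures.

42.9 kg

Volume: 258,000 US gal × 3.785 L/gal = 976,530 L.
After draining 31% and refilling: 166 × 0.69 + 26 × 0.31 = 122.6 ppm.
Deficit to target: 164 − 122.6 = 41.4 mg/L.
As CaCO₃: 41.4 mg/L × 976,530 L = 40,430 g; ÷ 50 g/eq ÷ 2 = 404.3 mol Na₂CO₃.
Mass: 404.3 × 106 = 42,850 g.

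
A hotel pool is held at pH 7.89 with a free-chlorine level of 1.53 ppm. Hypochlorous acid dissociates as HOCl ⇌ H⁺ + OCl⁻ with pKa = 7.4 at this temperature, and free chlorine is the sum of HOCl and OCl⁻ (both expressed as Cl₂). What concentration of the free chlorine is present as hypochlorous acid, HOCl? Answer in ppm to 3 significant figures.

0.374 ppm

[OCl⁻]/[HOCl] = 10^(pH − pKa) = 10^(7.89 − 7.4) = 10^0.49 = 3.09.
Fraction as HOCl = 1 / (1 + 3.09) = 0.2445.
HOCl = 0.2445 × 1.53 ppm = 0.3741 ppm.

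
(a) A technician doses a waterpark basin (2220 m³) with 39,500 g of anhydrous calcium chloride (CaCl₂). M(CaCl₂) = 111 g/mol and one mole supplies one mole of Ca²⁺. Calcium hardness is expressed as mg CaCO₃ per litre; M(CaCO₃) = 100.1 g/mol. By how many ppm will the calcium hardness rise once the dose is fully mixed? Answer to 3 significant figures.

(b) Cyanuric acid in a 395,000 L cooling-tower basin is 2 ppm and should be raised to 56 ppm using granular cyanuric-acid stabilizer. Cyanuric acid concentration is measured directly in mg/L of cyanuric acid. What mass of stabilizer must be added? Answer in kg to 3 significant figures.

(a) Volume: 2220 m³ = 2,220,000 L.
(a) Moles of Ca²⁺: 39,500 g ÷ 111 g/mol = 355.9 mol.
(a) As CaCO₃: 355.9 mol × 100.1 g/mol = 35,620 g.
(a) Rise: 35,620 g / 2,220,000 L × 1000 = 16.05 mg/L.

(b) CYA to add: (56 − 2) = 54 mg/L × 395,000 L = 21,330 g cyanuric acid.

(a) 16.0 ppm; (b) 21.3 kg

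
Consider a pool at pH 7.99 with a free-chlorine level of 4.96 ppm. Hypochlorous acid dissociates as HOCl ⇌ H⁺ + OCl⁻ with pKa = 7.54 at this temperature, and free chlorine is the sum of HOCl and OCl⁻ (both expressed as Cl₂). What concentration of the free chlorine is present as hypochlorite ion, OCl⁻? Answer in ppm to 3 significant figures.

[OCl⁻]/[HOCl] = 10^(pH − pKa) = 10^(7.99 − 7.54) = 10^0.45 = 2.818.
Fraction as HOCl = 1 / (1 + 2.818) = 0.2619.
OCl⁻ = (1 − 0.2619) × 4.96 ppm = 3.661 ppm.

3.66 ppm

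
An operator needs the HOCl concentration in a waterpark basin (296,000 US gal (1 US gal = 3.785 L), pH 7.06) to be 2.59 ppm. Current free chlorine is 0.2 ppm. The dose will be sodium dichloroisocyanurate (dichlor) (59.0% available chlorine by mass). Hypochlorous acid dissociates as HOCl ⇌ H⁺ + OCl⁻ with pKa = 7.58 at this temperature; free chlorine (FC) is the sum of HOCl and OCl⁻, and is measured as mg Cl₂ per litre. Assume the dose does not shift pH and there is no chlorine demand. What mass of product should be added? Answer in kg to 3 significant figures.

6.02 kg

Volume: 296,000 US gal × 3.785 L/gal = 1,120,360 L.
[OCl⁻]/[HOCl] = 10^(pH − pKa) = 10^(7.06 − 7.58) = 0.302; fraction as HOCl = 1/(1 + 0.302) = 0.7681.
Free chlorine required for 2.59 ppm HOCl: 2.59 / 0.7681 = 3.372 ppm.
FC to add: 3.372 − 0.2 = 3.172 mg/L as Cl₂.
Cl₂ equivalent: 3.172 mg/L × 1,120,360 L = 3554 g.
Product at 59.0% available Cl: 3554 / 0.59 = 6024 g.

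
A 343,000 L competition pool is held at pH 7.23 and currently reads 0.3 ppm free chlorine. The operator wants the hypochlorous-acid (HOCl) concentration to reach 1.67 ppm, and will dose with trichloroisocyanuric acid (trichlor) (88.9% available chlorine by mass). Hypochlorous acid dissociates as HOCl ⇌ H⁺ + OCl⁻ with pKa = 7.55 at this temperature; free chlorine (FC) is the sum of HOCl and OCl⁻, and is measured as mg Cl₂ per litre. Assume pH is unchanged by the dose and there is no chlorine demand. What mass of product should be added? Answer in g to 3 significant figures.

[OCl⁻]/[HOCl] = 10^(pH − pKa) = 10^(7.23 − 7.55) = 0.4786; fraction as HOCl = 1/(1 + 0.4786) = 0.6763.
Free chlorine required for 1.67 ppm HOCl: 1.67 / 0.6763 = 2.469 ppm.
FC to add: 2.469 − 0.3 = 2.169 mg/L as Cl₂.
Cl₂ equivalent: 2.169 mg/L × 343,000 L = 744.1 g.
Product at 88.9% available Cl: 744.1 / 0.889 = 837 g.

837 g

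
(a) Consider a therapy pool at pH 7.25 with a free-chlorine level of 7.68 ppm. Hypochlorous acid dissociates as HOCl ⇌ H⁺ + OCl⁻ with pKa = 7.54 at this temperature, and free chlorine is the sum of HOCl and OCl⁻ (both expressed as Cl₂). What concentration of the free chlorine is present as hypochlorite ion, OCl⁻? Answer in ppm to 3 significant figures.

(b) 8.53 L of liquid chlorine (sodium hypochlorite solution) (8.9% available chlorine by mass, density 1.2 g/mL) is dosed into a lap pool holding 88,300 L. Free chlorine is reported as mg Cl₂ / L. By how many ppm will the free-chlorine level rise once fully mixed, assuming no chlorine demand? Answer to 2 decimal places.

(a) 2.60 ppm; (b) 10.32 ppm

(a) [OCl⁻]/[HOCl] = 10^(pH − pKa) = 10^(7.25 − 7.54) = 10^-0.29 = 0.5129.
(a) Fraction as HOCl = 1 / (1 + 0.5129) = 0.661.
(a) OCl⁻ = (1 − 0.661) × 7.68 ppm = 2.604 ppm.

(b) Mass of solution: 8.53 L × 1000 mL/L × 1.2 g/mL = 10,240 g.
(b) Available chlorine delivered: 10,240 g × 0.089 = 911 g as Cl₂.
(b) Concentration rise: 911 g / 88,300 L = 10.32 mg/L = 10.32 ppm.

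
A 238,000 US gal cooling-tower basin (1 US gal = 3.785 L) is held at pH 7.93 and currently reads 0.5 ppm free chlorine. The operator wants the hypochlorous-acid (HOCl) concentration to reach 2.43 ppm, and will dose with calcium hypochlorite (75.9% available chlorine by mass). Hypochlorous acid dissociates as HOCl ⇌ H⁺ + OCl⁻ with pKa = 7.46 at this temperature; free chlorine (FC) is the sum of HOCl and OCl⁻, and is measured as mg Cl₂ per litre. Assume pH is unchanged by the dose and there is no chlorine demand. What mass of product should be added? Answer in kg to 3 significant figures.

Volume: 238,000 US gal × 3.785 L/gal = 900,830 L.
[OCl⁻]/[HOCl] = 10^(pH − pKa) = 10^(7.93 − 7.46) = 2.951; fraction as HOCl = 1/(1 + 2.951) = 0.2531.
Free chlorine required for 2.43 ppm HOCl: 2.43 / 0.2531 = 9.601 ppm.
FC to add: 9.601 − 0.5 = 9.101 mg/L as Cl₂.
Cl₂ equivalent: 9.101 mg/L × 900,830 L = 8199 g.
Product at 75.9% available Cl: 8199 / 0.759 = 10,800 g.

10.8 kg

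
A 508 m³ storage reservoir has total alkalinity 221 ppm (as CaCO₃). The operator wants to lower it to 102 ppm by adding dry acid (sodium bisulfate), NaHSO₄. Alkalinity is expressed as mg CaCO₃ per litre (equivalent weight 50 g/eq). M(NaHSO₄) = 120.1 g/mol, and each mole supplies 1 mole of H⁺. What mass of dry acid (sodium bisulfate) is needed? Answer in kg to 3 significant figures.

145 kg

Volume: 508 m³ = 508,000 L.
Alkalinity to neutralize: (221 − 102) = 119 mg/L as CaCO₃ × 508,000 L = 60,450 g as CaCO₃.
Equivalents of H⁺ required: 60,450 ÷ 50 g/eq = 1209 eq = 1209 mol NaHSO₄.
Mass of NaHSO₄: 1209 × 120.1 = 145,200 g.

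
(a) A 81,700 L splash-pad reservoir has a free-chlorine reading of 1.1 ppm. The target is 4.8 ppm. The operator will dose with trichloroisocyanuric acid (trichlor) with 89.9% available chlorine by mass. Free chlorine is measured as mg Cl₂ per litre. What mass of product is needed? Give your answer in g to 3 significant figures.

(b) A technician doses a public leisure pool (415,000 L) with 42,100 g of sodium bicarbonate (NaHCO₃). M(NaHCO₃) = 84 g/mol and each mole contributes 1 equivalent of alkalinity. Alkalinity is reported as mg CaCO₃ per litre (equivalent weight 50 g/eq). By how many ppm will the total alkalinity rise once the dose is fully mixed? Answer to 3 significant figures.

(a) 336 g; (b) 60.4 ppm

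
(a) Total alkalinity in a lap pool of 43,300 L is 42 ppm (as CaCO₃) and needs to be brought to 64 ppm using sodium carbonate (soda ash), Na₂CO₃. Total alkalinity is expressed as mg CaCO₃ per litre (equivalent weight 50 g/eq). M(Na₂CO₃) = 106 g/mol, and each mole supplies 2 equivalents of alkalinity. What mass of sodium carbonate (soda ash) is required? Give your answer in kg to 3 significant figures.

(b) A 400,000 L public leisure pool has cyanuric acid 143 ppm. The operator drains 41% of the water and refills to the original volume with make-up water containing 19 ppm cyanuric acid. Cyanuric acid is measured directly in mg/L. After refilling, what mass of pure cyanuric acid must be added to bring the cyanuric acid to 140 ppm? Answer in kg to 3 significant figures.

(a) Alkalinity to add: (64 − 42) = 22 mg/L as CaCO₃ × 43,300 L = 952.6 g as CaCO₃.
(a) Equivalents: 952.6 g ÷ 50 g/eq = 19.05 eq.
(a) Each mole of Na₂CO₃ supplies 2 eq, so 19.05 / 2 = 9.526 mol.
(a) Mass: 9.526 mol × 106 g/mol = 1010 g.

(b) After draining 41% and refilling: 143 × 0.59 + 19 × 0.41 = 92.16 ppm.
(b) Deficit to target: 140 − 92.16 = 47.84 mg/L.
(b) Mass: 47.84 mg/L × 400,000 L = 19,140 g cyanuric acid.

(a) 1.01 kg; (b) 19.1 kg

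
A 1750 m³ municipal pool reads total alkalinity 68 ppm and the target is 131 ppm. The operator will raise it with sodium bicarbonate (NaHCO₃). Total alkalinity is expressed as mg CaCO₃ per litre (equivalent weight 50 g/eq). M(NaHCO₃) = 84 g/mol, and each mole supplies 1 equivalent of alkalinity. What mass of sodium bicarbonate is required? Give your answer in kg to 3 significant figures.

Volume: 1750 m³ = 1,750,000 L.
Alkalinity to add: (131 − 68) = 63 mg/L as CaCO₃ × 1,750,000 L = 110,200 g as CaCO₃.
Equivalents: 110,200 g ÷ 50 g/eq = 2205 eq.
NaHCO₃ supplies 1 eq per mole → 2205 mol.
Mass: 2205 mol × 84 g/mol = 185,200 g.

185 kg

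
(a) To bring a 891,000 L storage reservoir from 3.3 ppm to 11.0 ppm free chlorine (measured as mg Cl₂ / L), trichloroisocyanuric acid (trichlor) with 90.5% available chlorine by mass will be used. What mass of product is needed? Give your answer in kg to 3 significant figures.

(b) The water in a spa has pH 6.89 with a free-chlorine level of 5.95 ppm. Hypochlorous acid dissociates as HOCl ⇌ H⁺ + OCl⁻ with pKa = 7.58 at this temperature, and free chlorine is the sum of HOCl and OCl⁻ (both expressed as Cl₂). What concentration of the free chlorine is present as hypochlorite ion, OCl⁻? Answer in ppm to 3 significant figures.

(a) 7.58 kg; (b) 1.01 ppm

(a) Chlorine deficit: 11.0 − 3.3 = 7.7 ppm = 7.7 mg/L as Cl₂.
(a) Cl₂ equivalent needed: 7.7 mg/L × 891,000 L = 6,861,000 mg = 6861 g.
(a) Product at 90.5% available chlorine: 6861 / 0.905 = 7581 g.

(b) [OCl⁻]/[HOCl] = 10^(pH − pKa) = 10^(6.89 − 7.58) = 10^-0.69 = 0.2042.
(b) Fraction as HOCl = 1 / (1 + 0.2042) = 0.8304.
(b) OCl⁻ = (1 − 0.8304) × 5.95 ppm = 1.009 ppm.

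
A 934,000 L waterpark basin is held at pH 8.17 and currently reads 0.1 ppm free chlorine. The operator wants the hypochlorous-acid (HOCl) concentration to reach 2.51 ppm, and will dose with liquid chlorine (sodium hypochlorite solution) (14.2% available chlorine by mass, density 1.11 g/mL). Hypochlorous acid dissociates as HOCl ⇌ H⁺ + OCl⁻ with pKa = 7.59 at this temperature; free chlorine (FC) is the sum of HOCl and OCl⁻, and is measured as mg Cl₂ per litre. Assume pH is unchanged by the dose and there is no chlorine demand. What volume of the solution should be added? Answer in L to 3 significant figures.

70.8 L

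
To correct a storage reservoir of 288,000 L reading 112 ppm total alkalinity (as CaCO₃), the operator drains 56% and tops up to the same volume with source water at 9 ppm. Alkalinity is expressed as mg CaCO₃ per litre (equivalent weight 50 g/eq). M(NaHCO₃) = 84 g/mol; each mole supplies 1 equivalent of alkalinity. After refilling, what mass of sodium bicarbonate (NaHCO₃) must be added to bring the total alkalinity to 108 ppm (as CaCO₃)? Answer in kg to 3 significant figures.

26.0 kg

After draining 56% and refilling: 112 × 0.44 + 9 × 0.56 = 54.32 ppm.
Deficit to target: 108 − 54.32 = 53.68 mg/L.
As CaCO₃: 53.68 mg/L × 288,000 L = 15,460 g; ÷ 50 g/eq ÷ 1 = 309.2 mol NaHCO₃.
Mass: 309.2 × 84 = 25,970 g.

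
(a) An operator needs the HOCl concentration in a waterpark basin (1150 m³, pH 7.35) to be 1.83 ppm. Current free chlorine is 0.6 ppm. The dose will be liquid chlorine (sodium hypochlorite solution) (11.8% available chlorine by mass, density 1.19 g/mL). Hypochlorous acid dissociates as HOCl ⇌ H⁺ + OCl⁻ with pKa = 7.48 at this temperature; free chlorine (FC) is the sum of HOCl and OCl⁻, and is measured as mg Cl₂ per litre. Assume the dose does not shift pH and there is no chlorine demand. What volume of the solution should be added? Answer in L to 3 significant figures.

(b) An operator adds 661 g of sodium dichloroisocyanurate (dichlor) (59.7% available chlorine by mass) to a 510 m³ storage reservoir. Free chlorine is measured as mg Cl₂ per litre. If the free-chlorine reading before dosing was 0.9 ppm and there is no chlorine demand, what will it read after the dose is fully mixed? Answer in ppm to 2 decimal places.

(a) 21.2 L; (b) 1.67 ppm

(a) Volume: 1150 m³ = 1,150,000 L.
(a) [OCl⁻]/[HOCl] = 10^(pH − pKa) = 10^(7.35 − 7.48) = 0.7413; fraction as HOCl = 1/(1 + 0.7413) = 0.5743.
(a) Free chlorine required for 1.83 ppm HOCl: 1.83 / 0.5743 = 3.187 ppm.
(a) FC to add: 3.187 − 0.6 = 2.587 mg/L as Cl₂.
(a) Cl₂ equivalent: 2.587 mg/L × 1,150,000 L = 2975 g.
(a) Product at 11.8% available Cl: 2975 / 0.118 = 25,210 g.
(a) Volume: 25,210 g ÷ 1.19 g/mL = 21,180 mL.

(b) Volume: 510 m³ = 510,000 L.
(b) Available chlorine delivered: 661 g × 0.597 = 394.6 g as Cl₂.
(b) Concentration rise: 394.6 g / 510,000 L = 0.7738 mg/L = 0.77 ppm.
(b) Final FC: 0.9 + 0.77 = 1.67 ppm.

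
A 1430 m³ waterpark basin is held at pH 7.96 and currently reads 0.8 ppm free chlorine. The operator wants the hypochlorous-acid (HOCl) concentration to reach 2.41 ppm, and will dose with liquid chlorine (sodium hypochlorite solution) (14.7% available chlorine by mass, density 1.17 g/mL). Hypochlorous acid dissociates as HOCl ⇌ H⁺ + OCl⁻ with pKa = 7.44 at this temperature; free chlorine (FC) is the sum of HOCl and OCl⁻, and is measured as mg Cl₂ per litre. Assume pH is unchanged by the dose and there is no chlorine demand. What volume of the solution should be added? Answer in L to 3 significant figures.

79.7 L

Volume: 1430 m³ = 1,430,000 L.
[OCl⁻]/[HOCl] = 10^(pH − pKa) = 10^(7.96 − 7.44) = 3.311; fraction as HOCl = 1/(1 + 3.311) = 0.2319.
Free chlorine required for 2.41 ppm HOCl: 2.41 / 0.2319 = 10.39 ppm.
FC to add: 10.39 − 0.8 = 9.59 mg/L as Cl₂.
Cl₂ equivalent: 9.59 mg/L × 1,430,000 L = 13,710 g.
Product at 14.7% available Cl: 13,710 / 0.147 = 93,290 g.
Volume: 93,290 g ÷ 1.17 g/mL = 79,740 mL.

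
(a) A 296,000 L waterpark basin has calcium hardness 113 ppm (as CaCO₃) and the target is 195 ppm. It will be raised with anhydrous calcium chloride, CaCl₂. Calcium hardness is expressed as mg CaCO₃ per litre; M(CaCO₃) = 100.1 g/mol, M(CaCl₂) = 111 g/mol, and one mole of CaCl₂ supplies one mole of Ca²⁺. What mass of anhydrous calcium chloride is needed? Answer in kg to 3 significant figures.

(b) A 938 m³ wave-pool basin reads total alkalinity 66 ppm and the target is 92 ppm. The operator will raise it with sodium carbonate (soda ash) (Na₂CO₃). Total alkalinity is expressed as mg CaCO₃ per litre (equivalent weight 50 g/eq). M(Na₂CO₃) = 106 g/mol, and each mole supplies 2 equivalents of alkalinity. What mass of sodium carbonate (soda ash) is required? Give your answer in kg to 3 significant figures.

(a) 26.9 kg; (b) 25.9 kg

(a) Hardness to add: (195 − 113) = 82 mg/L as CaCO₃ × 296,000 L = 24,270 g as CaCO₃.
(a) Moles of Ca²⁺ (1 mol Ca²⁺ ≡ 1 mol CaCO₃): 24,270 / 100.1 g/mol = 242.5 mol.
(a) Mass of CaCl₂: 242.5 × 111 = 26,920 g.

(b) Volume: 938 m³ = 938,000 L.
(b) Alkalinity to add: (92 − 66) = 26 mg/L as CaCO₃ × 938,000 L = 24,390 g as CaCO₃.
(b) Equivalents: 24,390 g ÷ 50 g/eq = 487.8 eq.
(b) Each mole of Na₂CO₃ supplies 2 eq, so 487.8 / 2 = 243.9 mol.
(b) Mass: 243.9 mol × 106 g/mol = 25,850 g.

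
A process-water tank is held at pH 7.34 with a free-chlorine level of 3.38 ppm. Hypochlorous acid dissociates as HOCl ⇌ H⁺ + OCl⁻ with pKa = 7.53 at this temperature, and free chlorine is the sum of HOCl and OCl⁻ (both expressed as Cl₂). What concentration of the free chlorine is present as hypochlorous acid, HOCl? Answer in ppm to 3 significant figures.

2.05 ppm

[OCl⁻]/[HOCl] = 10^(pH − pKa) = 10^(7.34 − 7.53) = 10^-0.19 = 0.6457.
Fraction as HOCl = 1 / (1 + 0.6457) = 0.6077.
HOCl = 0.6077 × 3.38 ppm = 2.054 ppm.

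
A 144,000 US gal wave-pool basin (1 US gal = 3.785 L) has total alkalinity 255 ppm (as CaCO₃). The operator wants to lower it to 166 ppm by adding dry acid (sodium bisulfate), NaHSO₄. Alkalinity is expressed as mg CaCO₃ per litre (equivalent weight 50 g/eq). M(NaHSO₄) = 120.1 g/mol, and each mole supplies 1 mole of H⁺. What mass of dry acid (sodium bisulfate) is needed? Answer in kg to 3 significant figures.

117 kg

Volume: 144,000 US gal × 3.785 L/gal = 545,040 L.
Alkalinity to neutralize: (255 − 166) = 89 mg/L as CaCO₃ × 545,040 L = 48,510 g as CaCO₃.
Equivalents of H⁺ required: 48,510 ÷ 50 g/eq = 970.2 eq = 970.2 mol NaHSO₄.
Mass of NaHSO₄: 970.2 × 120.1 = 116,500 g.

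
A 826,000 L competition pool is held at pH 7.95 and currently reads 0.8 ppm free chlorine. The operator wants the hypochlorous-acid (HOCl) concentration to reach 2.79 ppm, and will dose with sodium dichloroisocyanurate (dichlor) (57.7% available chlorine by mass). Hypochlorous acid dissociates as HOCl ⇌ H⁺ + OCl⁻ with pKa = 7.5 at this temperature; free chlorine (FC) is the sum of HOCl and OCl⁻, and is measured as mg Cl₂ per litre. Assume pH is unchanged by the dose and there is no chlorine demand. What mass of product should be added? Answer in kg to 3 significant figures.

[OCl⁻]/[HOCl] = 10^(pH − pKa) = 10^(7.95 − 7.5) = 2.818; fraction as HOCl = 1/(1 + 2.818) = 0.2619.
Free chlorine required for 2.79 ppm HOCl: 2.79 / 0.2619 = 10.65 ppm.
FC to add: 10.65 − 0.8 = 9.853 mg/L as Cl₂.
Cl₂ equivalent: 9.853 mg/L × 826,000 L = 8139 g.
Product at 57.7% available Cl: 8139 / 0.577 = 14,110 g.

14.1 kg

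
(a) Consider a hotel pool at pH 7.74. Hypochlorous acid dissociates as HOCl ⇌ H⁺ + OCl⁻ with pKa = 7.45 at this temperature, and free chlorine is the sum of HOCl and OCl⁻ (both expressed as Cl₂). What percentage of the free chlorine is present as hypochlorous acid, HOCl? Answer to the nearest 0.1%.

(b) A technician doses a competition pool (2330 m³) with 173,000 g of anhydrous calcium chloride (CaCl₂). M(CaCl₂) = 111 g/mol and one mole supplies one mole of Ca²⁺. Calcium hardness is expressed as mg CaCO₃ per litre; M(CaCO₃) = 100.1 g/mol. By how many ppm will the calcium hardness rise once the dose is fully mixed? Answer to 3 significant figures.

(a) 33.9%; (b) 67.0 ppm

(a) [OCl⁻]/[HOCl] = 10^(pH − pKa) = 10^(7.74 − 7.45) = 10^0.29 = 1.95.
(a) Fraction as HOCl = 1 / (1 + 1.95) = 0.339.

(b) Volume: 2330 m³ = 2,330,000 L.
(b) Moles of Ca²⁺: 173,000 g ÷ 111 g/mol = 1559 mol.
(b) As CaCO₃: 1559 mol × 100.1 g/mol = 156,000 g.
(b) Rise: 156,000 g / 2,330,000 L × 1000 = 66.96 mg/L.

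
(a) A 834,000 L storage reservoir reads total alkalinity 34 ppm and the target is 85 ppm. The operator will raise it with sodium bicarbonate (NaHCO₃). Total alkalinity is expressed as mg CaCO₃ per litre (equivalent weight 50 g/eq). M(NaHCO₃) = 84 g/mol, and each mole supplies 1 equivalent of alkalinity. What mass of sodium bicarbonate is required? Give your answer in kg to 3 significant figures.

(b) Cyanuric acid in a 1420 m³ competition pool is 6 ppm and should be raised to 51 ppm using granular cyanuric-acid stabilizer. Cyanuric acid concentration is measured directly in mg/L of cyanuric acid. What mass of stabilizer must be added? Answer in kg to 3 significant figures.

(a) 71.5 kg; (b) 63.9 kg

(a) Alkalinity to add: (85 − 34) = 51 mg/L as CaCO₃ × 834,000 L = 42,530 g as CaCO₃.
(a) Equivalents: 42,530 g ÷ 50 g/eq = 850.7 eq.
(a) NaHCO₃ supplies 1 eq per mole → 850.7 mol.
(a) Mass: 850.7 mol × 84 g/mol = 71,460 g.

(b) Volume: 1420 m³ = 1,420,000 L.
(b) CYA to add: (51 − 6) = 45 mg/L × 1,420,000 L = 63,900 g cyanuric acid.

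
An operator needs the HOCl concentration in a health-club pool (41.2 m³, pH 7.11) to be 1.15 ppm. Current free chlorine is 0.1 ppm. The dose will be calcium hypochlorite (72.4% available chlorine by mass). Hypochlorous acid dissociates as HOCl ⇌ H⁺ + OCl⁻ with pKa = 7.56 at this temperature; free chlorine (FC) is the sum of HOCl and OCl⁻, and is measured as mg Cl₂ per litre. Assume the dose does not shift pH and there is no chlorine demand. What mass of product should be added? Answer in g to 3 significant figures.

83.0 g

Volume: 41.2 m³ = 41,200 L.
[OCl⁻]/[HOCl] = 10^(pH − pKa) = 10^(7.11 − 7.56) = 0.3548; fraction as HOCl = 1/(1 + 0.3548) = 0.7381.
Free chlorine required for 1.15 ppm HOCl: 1.15 / 0.7381 = 1.558 ppm.
FC to add: 1.558 − 0.1 = 1.458 mg/L as Cl₂.
Cl₂ equivalent: 1.458 mg/L × 41,200 L = 60.07 g.
Product at 72.4% available Cl: 60.07 / 0.724 = 82.97 g.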